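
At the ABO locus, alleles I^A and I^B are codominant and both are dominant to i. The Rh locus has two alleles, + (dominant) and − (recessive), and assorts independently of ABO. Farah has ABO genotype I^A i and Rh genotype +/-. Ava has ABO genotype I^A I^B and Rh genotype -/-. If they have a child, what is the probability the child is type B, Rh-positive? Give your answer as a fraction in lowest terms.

1/8

ABO cross I^A i × I^A I^B → offspring phenotypes: 1/2 A, 1/4 B, 1/4 AB.
Rh cross +/- × -/- → 1/2 Rh+, 1/2 Rh-.
Independent loci: P(type B, Rh-positive) = 1/4 × 1/2 = 1/8.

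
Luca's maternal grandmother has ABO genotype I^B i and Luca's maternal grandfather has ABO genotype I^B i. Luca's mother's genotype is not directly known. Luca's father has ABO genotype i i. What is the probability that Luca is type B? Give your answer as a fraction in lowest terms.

1/2

Luca's mother's ABO genotype from I^B i × I^B i: 1/4 I^B I^B, 1/2 I^B i, 1/4 i i.
Crossing each possibility with the father i i and summing P(type B): 1/4·1 + 1/2·1/2 + 1/4·0 = 1/2.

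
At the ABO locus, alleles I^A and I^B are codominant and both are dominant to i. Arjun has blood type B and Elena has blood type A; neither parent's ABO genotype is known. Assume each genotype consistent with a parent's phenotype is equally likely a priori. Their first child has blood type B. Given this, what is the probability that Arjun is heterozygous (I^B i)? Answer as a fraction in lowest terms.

1/3

Possible genotypes: Arjun ∈ {I^B I^B, I^B i}; Elena ∈ {I^A I^A, I^A i}.
Weight each parental genotype pair by prior × P(type-B child):
  I^B I^B × I^A i: posterior weight 2/3.
  I^B i × I^A i: posterior weight 1/3.
Sum the posterior weight over pairs where Arjun is I^B i: 1/3.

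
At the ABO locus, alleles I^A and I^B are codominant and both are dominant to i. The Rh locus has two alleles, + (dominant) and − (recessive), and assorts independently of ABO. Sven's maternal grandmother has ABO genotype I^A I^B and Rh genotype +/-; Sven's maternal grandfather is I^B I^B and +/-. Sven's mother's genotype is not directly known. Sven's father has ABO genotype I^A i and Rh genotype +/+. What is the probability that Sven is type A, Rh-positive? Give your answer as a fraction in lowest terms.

1/4

Sven's mother's ABO genotype from I^A I^B × I^B I^B: 1/2 I^A I^B, 1/2 I^B I^B.
Crossing each possibility with the father I^A i and summing P(type A): 1/2·1/2 + 1/2·0 = 1/4.
Similarly for Rh via the mother's Rh distribution: P(Rh+) = 1.
Independent loci: 1/4 × 1 = 1/4.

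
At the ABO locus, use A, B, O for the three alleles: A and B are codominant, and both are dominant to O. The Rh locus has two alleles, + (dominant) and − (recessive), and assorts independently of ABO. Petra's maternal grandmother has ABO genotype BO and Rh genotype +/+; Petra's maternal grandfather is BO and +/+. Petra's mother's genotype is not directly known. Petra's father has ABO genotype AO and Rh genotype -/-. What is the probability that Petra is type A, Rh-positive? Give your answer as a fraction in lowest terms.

1/4

Petra's mother's ABO genotype from BO × BO: 1/4 BB, 1/2 BO, 1/4 OO.
Crossing each possibility with the father AO and summing P(type A): 1/4·0 + 1/2·1/4 + 1/4·1/2 = 1/4.
Similarly for Rh via the mother's Rh distribution: P(Rh+) = 1.
Independent loci: 1/4 × 1 = 1/4.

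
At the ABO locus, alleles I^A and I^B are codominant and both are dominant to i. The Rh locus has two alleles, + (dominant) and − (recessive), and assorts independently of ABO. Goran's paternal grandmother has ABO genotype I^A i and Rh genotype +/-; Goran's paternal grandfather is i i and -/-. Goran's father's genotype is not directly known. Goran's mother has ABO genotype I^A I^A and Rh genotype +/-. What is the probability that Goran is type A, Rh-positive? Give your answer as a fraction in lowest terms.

5/8

Goran's father's ABO genotype from I^A i × i i: 1/2 I^A i, 1/2 i i.
Crossing each possibility with the mother I^A I^A and summing P(type A): 1/2·1 + 1/2·1 = 1.
Similarly for Rh via the father's Rh distribution: P(Rh+) = 5/8.
Independent loci: 1 × 5/8 = 5/8.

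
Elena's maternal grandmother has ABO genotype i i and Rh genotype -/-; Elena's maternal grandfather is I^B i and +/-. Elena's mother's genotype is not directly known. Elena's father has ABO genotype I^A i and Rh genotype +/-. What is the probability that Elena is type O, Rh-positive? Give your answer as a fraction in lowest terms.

Elena's mother's ABO genotype from i i × I^B i: 1/2 I^B i, 1/2 i i.
Crossing each possibility with the father I^A i and summing P(type O): 1/2·1/4 + 1/2·1/2 = 3/8.
Similarly for Rh via the mother's Rh distribution: P(Rh+) = 5/8.
Independent loci: 3/8 × 5/8 = 15/64.

15/64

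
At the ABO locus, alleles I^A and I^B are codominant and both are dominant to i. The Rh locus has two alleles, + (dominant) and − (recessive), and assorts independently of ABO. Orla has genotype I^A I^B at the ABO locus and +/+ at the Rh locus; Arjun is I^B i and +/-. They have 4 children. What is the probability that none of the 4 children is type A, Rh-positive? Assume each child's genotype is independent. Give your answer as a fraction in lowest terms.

81/256

ABO cross I^A I^B × I^B i → 1/4 A, 1/2 B, 1/4 AB.
Rh cross +/+ × +/- → 1 Rh+; so P(type A, Rh-positive) = 1/4 × 1 = 1/4 per child.
P(not type A, Rh-positive) = 3/4 for one child; (3/4)^4 = 81/256.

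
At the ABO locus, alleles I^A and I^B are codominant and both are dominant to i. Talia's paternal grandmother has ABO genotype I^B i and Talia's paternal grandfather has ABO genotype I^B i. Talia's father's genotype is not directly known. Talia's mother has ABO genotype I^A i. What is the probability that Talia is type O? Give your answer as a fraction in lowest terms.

1/4

Talia's father's ABO genotype from I^B i × I^B i: 1/4 I^B I^B, 1/2 I^B i, 1/4 i i.
Crossing each possibility with the mother I^A i and summing P(type O): 1/4·0 + 1/2·1/4 + 1/4·1/2 = 1/4.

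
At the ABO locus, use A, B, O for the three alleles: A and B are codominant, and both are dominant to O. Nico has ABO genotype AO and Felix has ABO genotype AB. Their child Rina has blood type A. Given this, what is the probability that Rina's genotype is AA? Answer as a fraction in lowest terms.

1/2

Cross AO × AB → 1/4 AA, 1/4 AB, 1/4 AO, 1/4 BO.
Type-A genotypes among offspring: AA (1/4), AO (1/4); total 1/2.
P(AA | type A) = (1/4) / (1/2) = 1/2.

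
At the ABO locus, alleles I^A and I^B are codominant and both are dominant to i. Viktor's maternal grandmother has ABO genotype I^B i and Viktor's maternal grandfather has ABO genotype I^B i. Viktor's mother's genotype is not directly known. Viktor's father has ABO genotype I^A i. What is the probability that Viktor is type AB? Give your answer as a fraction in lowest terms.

Viktor's mother's ABO genotype from I^B i × I^B i: 1/4 I^B I^B, 1/2 I^B i, 1/4 i i.
Crossing each possibility with the father I^A i and summing P(type AB): 1/4·1/2 + 1/2·1/4 + 1/4·0 = 1/4.

1/4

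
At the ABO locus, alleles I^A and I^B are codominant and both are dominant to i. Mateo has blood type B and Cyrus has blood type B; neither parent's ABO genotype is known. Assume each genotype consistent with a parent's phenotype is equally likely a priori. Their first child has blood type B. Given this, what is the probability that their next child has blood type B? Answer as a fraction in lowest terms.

19/20

Possible genotypes: Mateo ∈ {I^B I^B, I^B i}; Cyrus ∈ {I^B I^B, I^B i}.
Weight each parental genotype pair by prior × P(type-B child):
  I^B I^B × I^B I^B: posterior weight 4/15; P(next child type B) = 1.
  I^B I^B × I^B i: posterior weight 4/15; P(next child type B) = 1.
  I^B i × I^B I^B: posterior weight 4/15; P(next child type B) = 1.
  I^B i × I^B i: posterior weight 1/5; P(next child type B) = 3/4.
Weighted sum = 19/20.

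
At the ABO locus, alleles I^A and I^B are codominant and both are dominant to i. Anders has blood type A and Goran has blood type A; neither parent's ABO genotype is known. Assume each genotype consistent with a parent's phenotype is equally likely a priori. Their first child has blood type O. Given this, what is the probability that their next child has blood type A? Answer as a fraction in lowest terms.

Possible genotypes: Anders ∈ {I^A I^A, I^A i}; Goran ∈ {I^A I^A, I^A i}.
Weight each parental genotype pair by prior × P(type-O child):
  I^A i × I^A i: posterior weight 1; P(next child type A) = 3/4.
Weighted sum = 3/4.

3/4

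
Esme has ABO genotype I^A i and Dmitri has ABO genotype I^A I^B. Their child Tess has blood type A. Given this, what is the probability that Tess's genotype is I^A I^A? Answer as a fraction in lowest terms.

1/2

Cross I^A i × I^A I^B → 1/4 I^A I^A, 1/4 I^A I^B, 1/4 I^A i, 1/4 I^B i.
Type-A genotypes among offspring: I^A I^A (1/4), I^A i (1/4); total 1/2.
P(I^A I^A | type A) = (1/4) / (1/2) = 1/2.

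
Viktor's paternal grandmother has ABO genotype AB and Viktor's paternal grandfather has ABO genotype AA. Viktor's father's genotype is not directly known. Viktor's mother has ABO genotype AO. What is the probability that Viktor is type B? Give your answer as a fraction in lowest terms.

Viktor's father's ABO genotype from AB × AA: 1/2 AA, 1/2 AB.
Crossing each possibility with the mother AO and summing P(type B): 1/2·0 + 1/2·1/4 = 1/8.

1/8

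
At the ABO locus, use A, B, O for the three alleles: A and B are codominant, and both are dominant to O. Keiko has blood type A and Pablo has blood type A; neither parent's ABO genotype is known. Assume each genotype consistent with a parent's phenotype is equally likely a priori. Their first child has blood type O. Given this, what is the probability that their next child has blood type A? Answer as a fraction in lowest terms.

Possible genotypes: Keiko ∈ {AA, AO}; Pablo ∈ {AA, AO}.
Weight each parental genotype pair by prior × P(type-O child):
  AO × AO: posterior weight 1; P(next child type A) = 3/4.
Weighted sum = 3/4.

3/4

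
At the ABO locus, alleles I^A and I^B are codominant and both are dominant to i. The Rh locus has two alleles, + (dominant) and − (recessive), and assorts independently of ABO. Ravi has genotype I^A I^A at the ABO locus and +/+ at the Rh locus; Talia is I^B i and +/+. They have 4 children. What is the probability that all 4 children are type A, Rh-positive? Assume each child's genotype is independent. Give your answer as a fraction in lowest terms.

1/16

ABO cross I^A I^A × I^B i → 1/2 A, 1/2 AB.
Rh cross +/+ × +/+ → 1 Rh+; so P(type A, Rh-positive) = 1/2 × 1 = 1/2 per child.
All 4 independent: (1/2)^4 = 1/16.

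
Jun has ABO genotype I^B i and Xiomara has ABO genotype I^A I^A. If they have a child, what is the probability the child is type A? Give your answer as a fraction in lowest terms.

ABO cross I^B i × I^A I^A → offspring phenotypes: 1/2 A, 1/2 AB.
So P(type A) = 1/2.

1/2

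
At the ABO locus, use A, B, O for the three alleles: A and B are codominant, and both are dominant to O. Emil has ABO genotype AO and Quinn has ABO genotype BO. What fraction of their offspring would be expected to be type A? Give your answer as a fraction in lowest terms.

ABO cross AO × BO → offspring phenotypes: 1/4 O, 1/4 A, 1/4 B, 1/4 AB.
So P(type A) = 1/4.

1/4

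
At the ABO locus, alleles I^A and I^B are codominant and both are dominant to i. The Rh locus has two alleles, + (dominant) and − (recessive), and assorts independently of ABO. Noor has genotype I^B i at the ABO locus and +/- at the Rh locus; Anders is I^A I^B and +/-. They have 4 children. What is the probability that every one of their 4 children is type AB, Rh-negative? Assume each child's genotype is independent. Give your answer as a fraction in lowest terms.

1/65536

ABO cross I^B i × I^A I^B → 1/4 A, 1/2 B, 1/4 AB.
Rh cross +/- × +/- → 3/4 Rh+, 1/4 Rh-; so P(type AB, Rh-negative) = 1/4 × 1/4 = 1/16 per child.
All 4 independent: (1/16)^4 = 1/65536.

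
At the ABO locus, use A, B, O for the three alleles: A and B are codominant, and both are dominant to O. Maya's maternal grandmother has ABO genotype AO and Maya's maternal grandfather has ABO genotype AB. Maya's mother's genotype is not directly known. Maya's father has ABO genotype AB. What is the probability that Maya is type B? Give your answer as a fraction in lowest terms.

Maya's mother's ABO genotype from AO × AB: 1/4 AA, 1/4 AB, 1/4 AO, 1/4 BO.
Crossing each possibility with the father AB and summing P(type B): 1/4·0 + 1/4·1/4 + 1/4·1/4 + 1/4·1/2 = 1/4.

1/4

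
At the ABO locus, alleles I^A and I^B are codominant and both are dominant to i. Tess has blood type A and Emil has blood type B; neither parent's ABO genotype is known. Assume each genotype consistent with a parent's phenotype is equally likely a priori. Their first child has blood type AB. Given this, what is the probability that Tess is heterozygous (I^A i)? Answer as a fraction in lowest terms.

1/3

Possible genotypes: Tess ∈ {I^A I^A, I^A i}; Emil ∈ {I^B I^B, I^B i}.
Weight each parental genotype pair by prior × P(type-AB child):
  I^A I^A × I^B I^B: posterior weight 4/9.
  I^A I^A × I^B i: posterior weight 2/9.
  I^A i × I^B I^B: posterior weight 2/9.
  I^A i × I^B i: posterior weight 1/9.
Sum the posterior weight over pairs where Tess is I^A i: 1/3.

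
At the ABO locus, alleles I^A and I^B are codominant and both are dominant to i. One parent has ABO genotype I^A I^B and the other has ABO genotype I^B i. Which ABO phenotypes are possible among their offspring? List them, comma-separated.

Gametes from I^A I^B × I^B i give offspring ABO genotypes I^A I^B, I^A i, I^B I^B, I^B i, i.e. phenotypes A, B, AB.

A, B, AB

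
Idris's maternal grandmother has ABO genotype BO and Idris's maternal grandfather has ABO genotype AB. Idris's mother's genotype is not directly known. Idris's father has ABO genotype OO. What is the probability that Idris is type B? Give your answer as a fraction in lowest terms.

1/2

Idris's mother's ABO genotype from BO × AB: 1/4 AB, 1/4 AO, 1/4 BB, 1/4 BO.
Crossing each possibility with the father OO and summing P(type B): 1/4·1/2 + 1/4·0 + 1/4·1 + 1/4·1/2 = 1/2.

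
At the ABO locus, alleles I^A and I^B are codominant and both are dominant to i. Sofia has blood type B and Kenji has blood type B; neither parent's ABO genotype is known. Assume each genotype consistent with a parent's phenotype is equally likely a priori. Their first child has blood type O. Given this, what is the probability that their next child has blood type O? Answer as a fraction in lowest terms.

Possible genotypes: Sofia ∈ {I^B I^B, I^B i}; Kenji ∈ {I^B I^B, I^B i}.
Weight each parental genotype pair by prior × P(type-O child):
  I^B i × I^B i: posterior weight 1; P(next child type O) = 1/4.
Weighted sum = 1/4.

1/4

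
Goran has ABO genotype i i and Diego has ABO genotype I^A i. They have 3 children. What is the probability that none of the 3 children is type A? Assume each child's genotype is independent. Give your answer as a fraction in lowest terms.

ABO cross i i × I^A i → 1/2 O, 1/2 A.
So P(type A) = 1/2 per child.
P(not type A) = 1/2 for one child; (1/2)^3 = 1/8.

1/8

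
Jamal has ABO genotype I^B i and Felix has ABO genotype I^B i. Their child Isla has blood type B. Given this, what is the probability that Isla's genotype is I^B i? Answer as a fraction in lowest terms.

Cross I^B i × I^B i → 1/4 I^B I^B, 1/2 I^B i, 1/4 i i.
Type-B genotypes among offspring: I^B I^B (1/4), I^B i (1/2); total 3/4.
P(I^B i | type B) = (1/2) / (3/4) = 2/3.

2/3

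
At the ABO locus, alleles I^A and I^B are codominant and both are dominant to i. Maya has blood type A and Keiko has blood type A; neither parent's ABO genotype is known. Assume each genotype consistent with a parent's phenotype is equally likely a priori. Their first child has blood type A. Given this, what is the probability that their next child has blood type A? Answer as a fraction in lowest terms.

19/20

Possible genotypes: Maya ∈ {I^A I^A, I^A i}; Keiko ∈ {I^A I^A, I^A i}.
Weight each parental genotype pair by prior × P(type-A child):
  I^A I^A × I^A I^A: posterior weight 4/15; P(next child type A) = 1.
  I^A I^A × I^A i: posterior weight 4/15; P(next child type A) = 1.
  I^A i × I^A I^A: posterior weight 4/15; P(next child type A) = 1.
  I^A i × I^A i: posterior weight 1/5; P(next child type A) = 3/4.
Weighted sum = 19/20.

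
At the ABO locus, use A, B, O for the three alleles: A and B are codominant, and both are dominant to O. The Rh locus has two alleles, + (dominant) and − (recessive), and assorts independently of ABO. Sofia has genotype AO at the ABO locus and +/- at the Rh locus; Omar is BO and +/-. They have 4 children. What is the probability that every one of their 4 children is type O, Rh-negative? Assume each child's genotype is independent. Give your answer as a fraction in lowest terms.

ABO cross AO × BO → 1/4 O, 1/4 A, 1/4 B, 1/4 AB.
Rh cross +/- × +/- → 3/4 Rh+, 1/4 Rh-; so P(type O, Rh-negative) = 1/4 × 1/4 = 1/16 per child.
All 4 independent: (1/16)^4 = 1/65536.

1/65536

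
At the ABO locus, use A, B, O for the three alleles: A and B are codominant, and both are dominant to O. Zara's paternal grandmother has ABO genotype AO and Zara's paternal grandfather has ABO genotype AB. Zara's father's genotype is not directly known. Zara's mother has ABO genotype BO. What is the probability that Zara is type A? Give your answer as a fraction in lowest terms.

Zara's father's ABO genotype from AO × AB: 1/4 AA, 1/4 AB, 1/4 AO, 1/4 BO.
Crossing each possibility with the mother BO and summing P(type A): 1/4·1/2 + 1/4·1/4 + 1/4·1/4 + 1/4·0 = 1/4.

1/4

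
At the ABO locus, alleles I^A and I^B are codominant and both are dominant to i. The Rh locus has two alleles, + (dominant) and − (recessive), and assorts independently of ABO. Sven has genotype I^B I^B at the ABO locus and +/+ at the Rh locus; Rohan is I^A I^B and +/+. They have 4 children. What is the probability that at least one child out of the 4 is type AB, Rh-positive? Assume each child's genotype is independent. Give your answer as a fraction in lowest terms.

15/16

ABO cross I^B I^B × I^A I^B → 1/2 B, 1/2 AB.
Rh cross +/+ × +/+ → 1 Rh+; so P(type AB, Rh-positive) = 1/2 × 1 = 1/2 per child.
P(none) = (1/2)^4 = 1/16; P(at least one) = 1 − 1/16 = 15/16.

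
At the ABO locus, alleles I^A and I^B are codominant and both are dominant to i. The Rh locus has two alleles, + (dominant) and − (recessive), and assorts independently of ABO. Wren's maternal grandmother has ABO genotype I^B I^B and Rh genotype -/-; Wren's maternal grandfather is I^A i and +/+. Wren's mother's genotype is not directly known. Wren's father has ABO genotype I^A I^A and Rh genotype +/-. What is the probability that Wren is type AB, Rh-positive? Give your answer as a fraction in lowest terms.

3/8

Wren's mother's ABO genotype from I^B I^B × I^A i: 1/2 I^A I^B, 1/2 I^B i.
Crossing each possibility with the father I^A I^A and summing P(type AB): 1/2·1/2 + 1/2·1/2 = 1/2.
Similarly for Rh via the mother's Rh distribution: P(Rh+) = 3/4.
Independent loci: 1/2 × 3/4 = 3/8.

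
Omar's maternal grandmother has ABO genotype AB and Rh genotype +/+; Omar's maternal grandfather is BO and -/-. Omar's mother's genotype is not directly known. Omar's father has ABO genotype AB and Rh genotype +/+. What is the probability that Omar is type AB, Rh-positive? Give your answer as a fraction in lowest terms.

3/8

Omar's mother's ABO genotype from AB × BO: 1/4 AB, 1/4 AO, 1/4 BB, 1/4 BO.
Crossing each possibility with the father AB and summing P(type AB): 1/4·1/2 + 1/4·1/4 + 1/4·1/2 + 1/4·1/4 = 3/8.
Similarly for Rh via the mother's Rh distribution: P(Rh+) = 1.
Independent loci: 3/8 × 1 = 3/8.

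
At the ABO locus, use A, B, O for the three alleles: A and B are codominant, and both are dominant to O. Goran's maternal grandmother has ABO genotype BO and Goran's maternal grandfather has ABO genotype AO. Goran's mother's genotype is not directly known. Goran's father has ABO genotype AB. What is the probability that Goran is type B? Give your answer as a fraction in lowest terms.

Goran's mother's ABO genotype from BO × AO: 1/4 AB, 1/4 AO, 1/4 BO, 1/4 OO.
Crossing each possibility with the father AB and summing P(type B): 1/4·1/4 + 1/4·1/4 + 1/4·1/2 + 1/4·1/2 = 3/8.

3/8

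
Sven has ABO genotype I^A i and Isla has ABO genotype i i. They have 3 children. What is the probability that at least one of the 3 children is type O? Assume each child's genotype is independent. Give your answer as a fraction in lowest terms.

ABO cross I^A i × i i → 1/2 O, 1/2 A.
So P(type O) = 1/2 per child.
P(none) = (1/2)^3 = 1/8; P(at least one) = 1 − 1/8 = 7/8.

7/8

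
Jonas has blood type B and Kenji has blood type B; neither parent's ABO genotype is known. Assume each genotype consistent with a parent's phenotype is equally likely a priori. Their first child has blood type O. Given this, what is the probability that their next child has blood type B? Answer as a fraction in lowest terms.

Possible genotypes: Jonas ∈ {I^B I^B, I^B i}; Kenji ∈ {I^B I^B, I^B i}.
Weight each parental genotype pair by prior × P(type-O child):
  I^B i × I^B i: posterior weight 1; P(next child type B) = 3/4.
Weighted sum = 3/4.

3/4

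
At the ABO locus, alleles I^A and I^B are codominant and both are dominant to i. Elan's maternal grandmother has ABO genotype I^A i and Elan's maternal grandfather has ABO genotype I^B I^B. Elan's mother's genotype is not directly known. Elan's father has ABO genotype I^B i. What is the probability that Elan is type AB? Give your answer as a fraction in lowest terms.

Elan's mother's ABO genotype from I^A i × I^B I^B: 1/2 I^A I^B, 1/2 I^B i.
Crossing each possibility with the father I^B i and summing P(type AB): 1/2·1/4 + 1/2·0 = 1/8.

1/8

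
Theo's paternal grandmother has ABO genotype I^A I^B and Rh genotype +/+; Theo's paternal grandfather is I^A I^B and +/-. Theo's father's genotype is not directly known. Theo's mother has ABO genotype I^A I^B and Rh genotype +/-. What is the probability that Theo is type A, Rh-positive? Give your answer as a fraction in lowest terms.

7/32

Theo's father's ABO genotype from I^A I^B × I^A I^B: 1/4 I^A I^A, 1/2 I^A I^B, 1/4 I^B I^B.
Crossing each possibility with the mother I^A I^B and summing P(type A): 1/4·1/2 + 1/2·1/4 + 1/4·0 = 1/4.
Similarly for Rh via the father's Rh distribution: P(Rh+) = 7/8.
Independent loci: 1/4 × 7/8 = 7/32.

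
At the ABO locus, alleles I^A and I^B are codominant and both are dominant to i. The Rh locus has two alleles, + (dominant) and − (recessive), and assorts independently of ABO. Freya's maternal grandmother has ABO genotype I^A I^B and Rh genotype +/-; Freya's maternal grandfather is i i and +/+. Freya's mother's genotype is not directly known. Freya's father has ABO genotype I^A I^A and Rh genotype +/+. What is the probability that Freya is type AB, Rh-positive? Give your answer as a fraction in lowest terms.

Freya's mother's ABO genotype from I^A I^B × i i: 1/2 I^A i, 1/2 I^B i.
Crossing each possibility with the father I^A I^A and summing P(type AB): 1/2·0 + 1/2·1/2 = 1/4.
Similarly for Rh via the mother's Rh distribution: P(Rh+) = 1.
Independent loci: 1/4 × 1 = 1/4.

1/4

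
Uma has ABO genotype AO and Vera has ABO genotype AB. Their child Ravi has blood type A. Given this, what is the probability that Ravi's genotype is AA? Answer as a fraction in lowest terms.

1/2

Cross AO × AB → 1/4 AA, 1/4 AB, 1/4 AO, 1/4 BO.
Type-A genotypes among offspring: AA (1/4), AO (1/4); total 1/2.
P(AA | type A) = (1/4) / (1/2) = 1/2.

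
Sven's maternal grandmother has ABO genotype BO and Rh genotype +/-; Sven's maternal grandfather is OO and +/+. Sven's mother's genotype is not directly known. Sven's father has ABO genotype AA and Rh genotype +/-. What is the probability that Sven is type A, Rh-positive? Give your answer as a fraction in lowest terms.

Sven's mother's ABO genotype from BO × OO: 1/2 BO, 1/2 OO.
Crossing each possibility with the father AA and summing P(type A): 1/2·1/2 + 1/2·1 = 3/4.
Similarly for Rh via the mother's Rh distribution: P(Rh+) = 7/8.
Independent loci: 3/4 × 7/8 = 21/32.

21/32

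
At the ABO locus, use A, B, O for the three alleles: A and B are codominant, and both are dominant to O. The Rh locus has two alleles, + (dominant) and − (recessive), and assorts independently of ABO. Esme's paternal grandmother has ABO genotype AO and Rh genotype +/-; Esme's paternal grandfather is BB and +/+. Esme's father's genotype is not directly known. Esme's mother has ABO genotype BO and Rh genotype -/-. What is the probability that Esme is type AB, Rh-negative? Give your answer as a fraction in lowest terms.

1/32

Esme's father's ABO genotype from AO × BB: 1/2 AB, 1/2 BO.
Crossing each possibility with the mother BO and summing P(type AB): 1/2·1/4 + 1/2·0 = 1/8.
Similarly for Rh via the father's Rh distribution: P(Rh-) = 1/4.
Independent loci: 1/8 × 1/4 = 1/32.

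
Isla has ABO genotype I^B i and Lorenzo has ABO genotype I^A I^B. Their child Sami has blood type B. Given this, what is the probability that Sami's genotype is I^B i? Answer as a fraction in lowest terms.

1/2

Cross I^B i × I^A I^B → 1/4 I^A I^B, 1/4 I^A i, 1/4 I^B I^B, 1/4 I^B i.
Type-B genotypes among offspring: I^B I^B (1/4), I^B i (1/4); total 1/2.
P(I^B i | type B) = (1/4) / (1/2) = 1/2.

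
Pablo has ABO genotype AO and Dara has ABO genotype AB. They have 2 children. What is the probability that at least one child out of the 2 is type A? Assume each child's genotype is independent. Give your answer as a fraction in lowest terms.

ABO cross AO × AB → 1/2 A, 1/4 B, 1/4 AB.
So P(type A) = 1/2 per child.
P(none) = (1/2)^2 = 1/4; P(at least one) = 1 − 1/4 = 3/4.

3/4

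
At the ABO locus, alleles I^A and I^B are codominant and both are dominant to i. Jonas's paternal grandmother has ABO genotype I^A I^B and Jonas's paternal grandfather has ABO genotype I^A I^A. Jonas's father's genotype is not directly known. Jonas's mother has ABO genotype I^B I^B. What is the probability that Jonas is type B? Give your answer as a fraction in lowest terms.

Jonas's father's ABO genotype from I^A I^B × I^A I^A: 1/2 I^A I^A, 1/2 I^A I^B.
Crossing each possibility with the mother I^B I^B and summing P(type B): 1/2·0 + 1/2·1/2 = 1/4.

1/4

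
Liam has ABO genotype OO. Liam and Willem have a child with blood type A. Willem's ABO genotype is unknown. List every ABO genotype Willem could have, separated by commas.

AA, AB, AO

For each candidate genotype of Willem, check whether crossing it with OO can produce every observed child phenotype.
  AA → possible child types {A} ✓
  AB → possible child types {A, B} ✓
  AO → possible child types {O, A} ✓
  BB → possible child types {B} ✗
  BO → possible child types {O, B} ✗
  OO → possible child types {O} ✗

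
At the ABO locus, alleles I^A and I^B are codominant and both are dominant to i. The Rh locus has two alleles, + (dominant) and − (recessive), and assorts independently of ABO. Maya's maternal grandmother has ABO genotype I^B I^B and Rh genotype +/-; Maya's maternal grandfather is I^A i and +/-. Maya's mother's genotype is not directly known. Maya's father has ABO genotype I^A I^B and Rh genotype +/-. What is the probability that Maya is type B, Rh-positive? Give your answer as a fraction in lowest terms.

9/32

Maya's mother's ABO genotype from I^B I^B × I^A i: 1/2 I^A I^B, 1/2 I^B i.
Crossing each possibility with the father I^A I^B and summing P(type B): 1/2·1/4 + 1/2·1/2 = 3/8.
Similarly for Rh via the mother's Rh distribution: P(Rh+) = 3/4.
Independent loci: 3/8 × 3/4 = 9/32.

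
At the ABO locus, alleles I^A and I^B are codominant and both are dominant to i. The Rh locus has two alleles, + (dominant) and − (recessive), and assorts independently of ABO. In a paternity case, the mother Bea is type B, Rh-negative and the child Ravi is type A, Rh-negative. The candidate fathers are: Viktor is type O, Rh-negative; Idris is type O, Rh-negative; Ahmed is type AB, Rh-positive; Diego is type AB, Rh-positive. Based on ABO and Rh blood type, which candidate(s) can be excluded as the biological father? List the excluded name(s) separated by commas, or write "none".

Viktor, Idris

A candidate is excluded only if no genotype consistent with his phenotype could produce a type A, Rh-negative child with a type B, Rh-negative mother.
Viktor (type O, Rh-): no genotype consistent with that phenotype can produce a type-A Rh- child with a type-B mother.
Idris (type O, Rh-): no genotype consistent with that phenotype can produce a type-A Rh- child with a type-B mother.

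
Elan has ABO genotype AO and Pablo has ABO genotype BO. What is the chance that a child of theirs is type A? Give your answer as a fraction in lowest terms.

ABO cross AO × BO → offspring phenotypes: 1/4 O, 1/4 A, 1/4 B, 1/4 AB.
So P(type A) = 1/4.

1/4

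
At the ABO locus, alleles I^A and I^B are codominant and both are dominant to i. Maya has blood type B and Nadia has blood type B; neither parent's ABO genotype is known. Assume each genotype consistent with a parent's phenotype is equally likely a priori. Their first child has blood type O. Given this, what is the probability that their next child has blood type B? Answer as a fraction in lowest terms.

3/4

Possible genotypes: Maya ∈ {I^B I^B, I^B i}; Nadia ∈ {I^B I^B, I^B i}.
Weight each parental genotype pair by prior × P(type-O child):
  I^B i × I^B i: posterior weight 1; P(next child type B) = 3/4.
Weighted sum = 3/4.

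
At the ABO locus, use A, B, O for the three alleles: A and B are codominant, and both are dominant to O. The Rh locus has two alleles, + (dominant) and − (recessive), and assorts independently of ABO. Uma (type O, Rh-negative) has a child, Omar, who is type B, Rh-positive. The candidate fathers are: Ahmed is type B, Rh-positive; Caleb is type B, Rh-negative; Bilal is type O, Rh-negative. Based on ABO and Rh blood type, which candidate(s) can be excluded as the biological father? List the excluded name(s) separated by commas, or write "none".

A candidate is excluded only if no genotype consistent with his phenotype could produce a type B, Rh-positive child with a type O, Rh-negative mother.
Caleb (type B, Rh-): no genotype consistent with that phenotype can produce a type-B Rh+ child with a type-O mother.
Bilal (type O, Rh-): no genotype consistent with that phenotype can produce a type-B Rh+ child with a type-O mother.

Caleb, Bilal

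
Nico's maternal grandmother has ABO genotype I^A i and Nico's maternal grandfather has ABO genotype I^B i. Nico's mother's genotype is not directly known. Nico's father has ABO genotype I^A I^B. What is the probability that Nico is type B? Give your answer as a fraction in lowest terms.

3/8

Nico's mother's ABO genotype from I^A i × I^B i: 1/4 I^A I^B, 1/4 I^A i, 1/4 I^B i, 1/4 i i.
Crossing each possibility with the father I^A I^B and summing P(type B): 1/4·1/4 + 1/4·1/4 + 1/4·1/2 + 1/4·1/2 = 3/8.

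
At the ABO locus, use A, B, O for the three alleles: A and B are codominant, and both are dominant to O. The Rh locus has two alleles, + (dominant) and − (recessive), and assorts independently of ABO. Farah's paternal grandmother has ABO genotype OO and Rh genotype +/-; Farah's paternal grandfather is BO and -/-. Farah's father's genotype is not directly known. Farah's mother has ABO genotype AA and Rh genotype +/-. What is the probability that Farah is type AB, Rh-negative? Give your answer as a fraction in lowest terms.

Farah's father's ABO genotype from OO × BO: 1/2 BO, 1/2 OO.
Crossing each possibility with the mother AA and summing P(type AB): 1/2·1/2 + 1/2·0 = 1/4.
Similarly for Rh via the father's Rh distribution: P(Rh-) = 3/8.
Independent loci: 1/4 × 3/8 = 3/32.

3/32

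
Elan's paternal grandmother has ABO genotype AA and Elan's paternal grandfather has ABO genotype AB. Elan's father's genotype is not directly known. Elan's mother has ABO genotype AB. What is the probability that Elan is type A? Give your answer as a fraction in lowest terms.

Elan's father's ABO genotype from AA × AB: 1/2 AA, 1/2 AB.
Crossing each possibility with the mother AB and summing P(type A): 1/2·1/2 + 1/2·1/4 = 3/8.

3/8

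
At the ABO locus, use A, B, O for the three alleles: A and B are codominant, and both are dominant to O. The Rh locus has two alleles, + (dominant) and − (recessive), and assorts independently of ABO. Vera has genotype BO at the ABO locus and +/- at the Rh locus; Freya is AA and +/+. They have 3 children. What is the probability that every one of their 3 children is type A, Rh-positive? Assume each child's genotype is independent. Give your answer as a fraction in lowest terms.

1/8

ABO cross BO × AA → 1/2 A, 1/2 AB.
Rh cross +/- × +/+ → 1 Rh+; so P(type A, Rh-positive) = 1/2 × 1 = 1/2 per child.
All 3 independent: (1/2)^3 = 1/8.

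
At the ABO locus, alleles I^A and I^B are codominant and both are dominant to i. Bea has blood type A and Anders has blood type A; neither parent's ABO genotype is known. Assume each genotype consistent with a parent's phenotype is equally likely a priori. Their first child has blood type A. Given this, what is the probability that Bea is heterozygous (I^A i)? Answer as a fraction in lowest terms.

7/15

Possible genotypes: Bea ∈ {I^A I^A, I^A i}; Anders ∈ {I^A I^A, I^A i}.
Weight each parental genotype pair by prior × P(type-A child):
  I^A I^A × I^A I^A: posterior weight 4/15.
  I^A I^A × I^A i: posterior weight 4/15.
  I^A i × I^A I^A: posterior weight 4/15.
  I^A i × I^A i: posterior weight 1/5.
Sum the posterior weight over pairs where Bea is I^A i: 7/15.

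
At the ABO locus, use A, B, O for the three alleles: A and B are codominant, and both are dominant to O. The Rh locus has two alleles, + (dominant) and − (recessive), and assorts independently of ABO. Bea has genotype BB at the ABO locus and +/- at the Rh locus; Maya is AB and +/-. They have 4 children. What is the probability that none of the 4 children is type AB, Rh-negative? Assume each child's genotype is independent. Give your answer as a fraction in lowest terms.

ABO cross BB × AB → 1/2 B, 1/2 AB.
Rh cross +/- × +/- → 3/4 Rh+, 1/4 Rh-; so P(type AB, Rh-negative) = 1/2 × 1/4 = 1/8 per child.
P(not type AB, Rh-negative) = 7/8 for one child; (7/8)^4 = 2401/4096.

2401/4096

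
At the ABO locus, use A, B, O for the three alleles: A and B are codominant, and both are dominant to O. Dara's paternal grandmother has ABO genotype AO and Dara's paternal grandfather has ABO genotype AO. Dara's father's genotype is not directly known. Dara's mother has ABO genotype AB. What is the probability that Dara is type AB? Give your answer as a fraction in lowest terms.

1/4

Dara's father's ABO genotype from AO × AO: 1/4 AA, 1/2 AO, 1/4 OO.
Crossing each possibility with the mother AB and summing P(type AB): 1/4·1/2 + 1/2·1/4 + 1/4·0 = 1/4.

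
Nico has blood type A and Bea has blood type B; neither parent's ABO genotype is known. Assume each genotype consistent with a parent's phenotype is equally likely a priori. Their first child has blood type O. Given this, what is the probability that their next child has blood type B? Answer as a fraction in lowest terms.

Possible genotypes: Nico ∈ {AA, AO}; Bea ∈ {BB, BO}.
Weight each parental genotype pair by prior × P(type-O child):
  AO × BO: posterior weight 1; P(next child type B) = 1/4.
Weighted sum = 1/4.

1/4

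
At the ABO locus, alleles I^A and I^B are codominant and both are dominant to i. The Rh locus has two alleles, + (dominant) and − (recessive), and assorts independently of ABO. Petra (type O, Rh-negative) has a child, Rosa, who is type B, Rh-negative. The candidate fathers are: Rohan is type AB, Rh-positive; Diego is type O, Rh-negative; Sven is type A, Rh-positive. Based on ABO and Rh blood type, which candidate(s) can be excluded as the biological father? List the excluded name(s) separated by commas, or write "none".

A candidate is excluded only if no genotype consistent with his phenotype could produce a type B, Rh-negative child with a type O, Rh-negative mother.
Diego (type O, Rh-): no genotype consistent with that phenotype can produce a type-B Rh- child with a type-O mother.
Sven (type A, Rh+): no genotype consistent with that phenotype can produce a type-B Rh- child with a type-O mother.

Diego, Sven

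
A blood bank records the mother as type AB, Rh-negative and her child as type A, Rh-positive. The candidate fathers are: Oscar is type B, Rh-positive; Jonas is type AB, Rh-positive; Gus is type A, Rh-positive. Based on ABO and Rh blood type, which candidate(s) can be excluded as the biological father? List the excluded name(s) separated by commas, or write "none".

none

A candidate is excluded only if no genotype consistent with his phenotype could produce a type A, Rh-positive child with a type AB, Rh-negative mother.
Every candidate has at least one consistent genotype combination, so none can be excluded.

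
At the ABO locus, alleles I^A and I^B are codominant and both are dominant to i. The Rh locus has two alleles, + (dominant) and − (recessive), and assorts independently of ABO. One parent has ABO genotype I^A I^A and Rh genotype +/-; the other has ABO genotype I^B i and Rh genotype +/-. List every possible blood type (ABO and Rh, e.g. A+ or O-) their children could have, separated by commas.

Gametes from I^A I^A × I^B i give offspring ABO genotypes I^A I^B, I^A i, i.e. phenotypes A, AB.
Rh cross +/- × +/- → phenotypes Rh+, Rh-.
Combining independently: A+, A-, AB+, AB-.

A+, A-, AB+, AB-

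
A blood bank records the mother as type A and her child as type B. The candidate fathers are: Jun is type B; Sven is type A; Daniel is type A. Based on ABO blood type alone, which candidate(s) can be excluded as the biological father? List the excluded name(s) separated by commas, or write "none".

A candidate is excluded only if no genotype consistent with his phenotype could produce a type B child with a type A mother.
Sven (type A): no genotype consistent with that phenotype can produce a type-B child with a type-A mother.
Daniel (type A): no genotype consistent with that phenotype can produce a type-B child with a type-A mother.

Sven, Daniel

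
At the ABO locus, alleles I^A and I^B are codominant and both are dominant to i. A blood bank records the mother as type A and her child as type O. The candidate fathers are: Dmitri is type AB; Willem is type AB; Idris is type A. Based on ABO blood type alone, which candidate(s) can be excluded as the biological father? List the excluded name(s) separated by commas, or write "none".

A candidate is excluded only if no genotype consistent with his phenotype could produce a type O child with a type A mother.
Dmitri (type AB): no genotype consistent with that phenotype can produce a type-O child with a type-A mother.
Willem (type AB): no genotype consistent with that phenotype can produce a type-O child with a type-A mother.

Dmitri, Willem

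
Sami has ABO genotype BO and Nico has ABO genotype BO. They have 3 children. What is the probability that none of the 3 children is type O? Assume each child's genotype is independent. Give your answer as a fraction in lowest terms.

ABO cross BO × BO → 1/4 O, 3/4 B.
So P(type O) = 1/4 per child.
P(not type O) = 3/4 for one child; (3/4)^3 = 27/64.

27/64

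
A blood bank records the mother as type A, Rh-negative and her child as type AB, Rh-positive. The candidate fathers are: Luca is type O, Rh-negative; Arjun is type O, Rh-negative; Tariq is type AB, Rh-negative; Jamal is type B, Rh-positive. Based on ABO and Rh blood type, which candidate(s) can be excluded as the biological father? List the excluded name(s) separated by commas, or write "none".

Luca, Arjun, Tariq

A candidate is excluded only if no genotype consistent with his phenotype could produce a type AB, Rh-positive child with a type A, Rh-negative mother.
Luca (type O, Rh-): no genotype consistent with that phenotype can produce a type-AB Rh+ child with a type-A mother.
Arjun (type O, Rh-): no genotype consistent with that phenotype can produce a type-AB Rh+ child with a type-A mother.
Tariq (type AB, Rh-): no genotype consistent with that phenotype can produce a type-AB Rh+ child with a type-A mother.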